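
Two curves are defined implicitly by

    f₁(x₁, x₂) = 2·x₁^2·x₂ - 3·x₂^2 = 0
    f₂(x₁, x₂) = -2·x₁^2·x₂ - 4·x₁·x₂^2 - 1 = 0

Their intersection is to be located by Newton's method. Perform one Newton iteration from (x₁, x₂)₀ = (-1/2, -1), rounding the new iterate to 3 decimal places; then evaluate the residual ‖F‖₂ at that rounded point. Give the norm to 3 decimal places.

0.887

At (-1/2, -1): F = (-3.500, 1.500).
Jacobian J = [[4·x₁·x₂, 2·x₁^2 - 6·x₂], [-4·x₁·x₂ - 4·x₂^2, -2·x₁^2 - 8·x₁·x₂]].
At the point, J = [[2.000, 6.500], [-6.000, -4.500]] (det J = 30.000).
Solving J·Δ = −F gives Δ = (-0.200, 0.600).
Then the next iterate is (x₁, x₂)₁ = (-0.700, -0.400).
Re-evaluating at (-0.700, -0.400): F = (-0.872, -0.160), so ‖F‖₂ = 0.887.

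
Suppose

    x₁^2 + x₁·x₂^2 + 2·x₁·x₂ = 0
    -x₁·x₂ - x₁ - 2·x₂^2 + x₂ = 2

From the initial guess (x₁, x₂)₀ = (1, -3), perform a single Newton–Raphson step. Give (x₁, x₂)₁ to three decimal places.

At (1, -3): F = (4.000, -21.000).
Jacobian J = [[2·x₁ + x₂^2 + 2·x₂, 2·x₁·x₂ + 2·x₁], [-x₂ - 1, -x₁ - 4·x₂ + 1]].
At the point, J = [[5.000, -4.000], [2.000, 12.000]] (det J = 68.000).
Solving J·Δ = −F gives Δ = (0.529, 1.662).
Then the next iterate is (x₁, x₂)₁ = (1.529, -1.338).

(1.529, -1.338)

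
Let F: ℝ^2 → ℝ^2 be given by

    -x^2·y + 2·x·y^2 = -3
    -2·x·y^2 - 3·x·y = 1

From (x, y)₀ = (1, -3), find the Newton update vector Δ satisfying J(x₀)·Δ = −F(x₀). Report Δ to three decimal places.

(-0.869, 0.242)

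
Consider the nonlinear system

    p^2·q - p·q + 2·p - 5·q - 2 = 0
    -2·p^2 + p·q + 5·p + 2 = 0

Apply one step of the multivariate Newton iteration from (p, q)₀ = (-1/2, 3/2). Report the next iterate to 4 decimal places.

(-0.4249, -0.7235)

At (-1/2, 3/2): F = (-9.3750, -1.7500).
Jacobian J = [[2·p·q - q + 2, p^2 - p - 5], [-4·p + q + 5, p]].
At the point, J = [[-1.0000, -4.2500], [8.5000, -0.5000]] (det J = 36.6250).
Solving J·Δ = −F gives Δ = (0.0751, -2.2235).
Then the next iterate is (p, q)₁ = (-0.4249, -0.7235).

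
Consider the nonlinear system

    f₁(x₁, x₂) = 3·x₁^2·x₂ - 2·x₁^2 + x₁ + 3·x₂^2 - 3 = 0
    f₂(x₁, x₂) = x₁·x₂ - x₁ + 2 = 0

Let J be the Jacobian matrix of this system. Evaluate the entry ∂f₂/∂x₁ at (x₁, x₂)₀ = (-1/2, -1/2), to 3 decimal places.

-1.500

∂f₂/∂x₁ = x₂ - 1.
At (-1/2, -1/2) this is -1.500.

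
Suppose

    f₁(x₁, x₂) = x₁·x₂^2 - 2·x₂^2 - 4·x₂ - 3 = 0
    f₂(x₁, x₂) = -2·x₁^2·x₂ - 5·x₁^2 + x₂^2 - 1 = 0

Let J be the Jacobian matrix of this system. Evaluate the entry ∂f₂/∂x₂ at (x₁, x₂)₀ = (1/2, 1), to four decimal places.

1.5000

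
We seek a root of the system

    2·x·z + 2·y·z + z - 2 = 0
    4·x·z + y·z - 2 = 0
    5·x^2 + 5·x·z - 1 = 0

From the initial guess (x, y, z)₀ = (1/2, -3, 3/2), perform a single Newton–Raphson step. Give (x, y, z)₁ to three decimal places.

(-1.700, 14.400, 10.900)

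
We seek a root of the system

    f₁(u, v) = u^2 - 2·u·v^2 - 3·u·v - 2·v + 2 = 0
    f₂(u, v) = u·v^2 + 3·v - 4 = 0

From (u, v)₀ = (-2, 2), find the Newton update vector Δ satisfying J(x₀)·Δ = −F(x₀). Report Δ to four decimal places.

At (-2, 2): F = (30.0000, -6.0000).
Jacobian J = [[2·u - 2·v^2 - 3·v, -4·u·v - 3·u - 2], [v^2, 2·u·v + 3]].
At the point, J = [[-18.0000, 20.0000], [4.0000, -5.0000]] (det J = 10.0000).
Solving J·Δ = −F gives Δ = (3.0000, 1.2000).

(3.0000, 1.2000)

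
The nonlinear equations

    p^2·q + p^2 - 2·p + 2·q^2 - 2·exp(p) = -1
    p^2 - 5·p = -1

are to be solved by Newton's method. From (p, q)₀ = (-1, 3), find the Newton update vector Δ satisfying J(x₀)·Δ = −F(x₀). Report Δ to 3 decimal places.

At (-1, 3): F = (24.26424, 7.000).
Jacobian J = [[2·p·q + 2·p - 2·exp(p) - 2, p^2 + 4·q], [2·p - 5, 0]].
At the point, J = [[-10.73576, 13.000], [-7.000, 0.000]] (det J = 91.000).
Solving J·Δ = −F gives Δ = (1.000, -1.041).

(1.000, -1.041)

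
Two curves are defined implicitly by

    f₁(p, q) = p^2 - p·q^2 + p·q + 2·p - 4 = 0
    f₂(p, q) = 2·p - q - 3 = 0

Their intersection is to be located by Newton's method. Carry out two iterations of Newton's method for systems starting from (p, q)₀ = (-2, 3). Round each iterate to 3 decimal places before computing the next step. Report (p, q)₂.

At (-2, 3): F = (8.000, -10.000).
Jacobian J = [[2·p - q^2 + q + 2, -2·p·q + p], [2, -1]].
At the point, J = [[-8.000, 10.000], [2.000, -1.000]] (det J = -12.000).
Solving J·Δ = −F gives Δ = (7.667, 5.333).
Then the next iterate is (p, q)₁ = (5.667, 8.333).
Round to (5.667, 8.333) and repeat: F = (-306.83818, 0.001), J = [[-47.77189, -88.77922], [2.000, -1.000]].
Δ = (-1.362, -2.723), so (p, q)₂ = (4.305, 5.610).

(4.305, 5.610)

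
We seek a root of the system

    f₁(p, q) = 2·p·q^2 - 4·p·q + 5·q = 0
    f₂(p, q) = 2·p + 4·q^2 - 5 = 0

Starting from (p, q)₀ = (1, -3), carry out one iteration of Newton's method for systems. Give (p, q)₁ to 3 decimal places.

(1.004, -1.625)

At (1, -3): F = (15.000, 33.000).
Jacobian J = [[2·q^2 - 4·q, 4·p·q - 4·p + 5], [2, 8·q]].
At the point, J = [[30.000, -11.000], [2.000, -24.000]] (det J = -698.000).
Solving J·Δ = −F gives Δ = (0.004, 1.375).
Then the next iterate is (p, q)₁ = (1.004, -1.625).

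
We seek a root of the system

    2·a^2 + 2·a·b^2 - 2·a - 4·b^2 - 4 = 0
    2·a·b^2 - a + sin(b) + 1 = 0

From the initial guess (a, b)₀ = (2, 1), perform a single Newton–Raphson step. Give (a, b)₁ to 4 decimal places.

At (2, 1): F = (0.0000, 3.841471).
Jacobian J = [[4·a + 2·b^2 - 2, 4·a·b - 8·b], [2·b^2 - 1, 4·a·b + cos(b)]].
At the point, J = [[8.0000, 0.0000], [1.0000, 8.540302]] (det J = 68.322418).
Solving J·Δ = −F gives Δ = (0.0000, -0.4498).
Then the next iterate is (a, b)₁ = (2.0000, 0.5502).

(2.0000, 0.5502)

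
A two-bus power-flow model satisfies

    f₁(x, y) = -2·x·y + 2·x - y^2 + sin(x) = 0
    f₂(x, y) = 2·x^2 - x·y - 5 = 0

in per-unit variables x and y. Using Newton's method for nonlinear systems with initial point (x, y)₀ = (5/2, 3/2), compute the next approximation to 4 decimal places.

At (5/2, 3/2): F = (-4.151528, 3.7500).
Jacobian J = [[-2·y + cos(x) + 2, -2·x - 2·y], [4·x - y, -x]].
At the point, J = [[-1.801144, -8.0000], [8.5000, -2.5000]] (det J = 72.502859).
Solving J·Δ = −F gives Δ = (-0.5569, -0.3936).
Then the next iterate is (x, y)₁ = (1.9431, 1.1064).

(1.9431, 1.1064)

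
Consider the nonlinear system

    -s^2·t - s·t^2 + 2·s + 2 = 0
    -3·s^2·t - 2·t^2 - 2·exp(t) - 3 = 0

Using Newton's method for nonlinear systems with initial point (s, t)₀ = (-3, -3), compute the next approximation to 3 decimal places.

(-2.202, -1.887)

At (-3, -3): F = (50.000, 59.90043).
Jacobian J = [[-2·s·t - t^2 + 2, -s^2 - 2·s·t], [-6·s·t, -3·s^2 - 4·t - 2·exp(t)]].
At the point, J = [[-25.000, -27.000], [-54.000, -15.09957]] (det J = -1080.51065).
Solving J·Δ = −F gives Δ = (0.798, 1.113).
Then the next iterate is (s, t)₁ = (-2.202, -1.887).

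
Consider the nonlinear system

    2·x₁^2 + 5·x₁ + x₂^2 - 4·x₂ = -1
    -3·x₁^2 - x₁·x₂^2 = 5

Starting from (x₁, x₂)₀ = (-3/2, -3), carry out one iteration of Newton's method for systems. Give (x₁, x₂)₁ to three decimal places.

(15.556, -2.806)

At (-3/2, -3): F = (19.000, 1.750).
Jacobian J = [[4·x₁ + 5, 2·x₂ - 4], [-6·x₁ - x₂^2, -2·x₁·x₂]].
At the point, J = [[-1.000, -10.000], [0.000, -9.000]] (det J = 9.000).
Solving J·Δ = −F gives Δ = (17.056, 0.194).
Then the next iterate is (x₁, x₂)₁ = (15.556, -2.806).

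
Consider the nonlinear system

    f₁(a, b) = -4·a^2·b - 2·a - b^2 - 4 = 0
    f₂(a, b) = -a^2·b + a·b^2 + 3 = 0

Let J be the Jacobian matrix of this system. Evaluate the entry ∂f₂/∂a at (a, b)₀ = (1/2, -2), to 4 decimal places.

6.0000

∂f₂/∂a = -2·a·b + b^2.
At (1/2, -2) this is 6.0000.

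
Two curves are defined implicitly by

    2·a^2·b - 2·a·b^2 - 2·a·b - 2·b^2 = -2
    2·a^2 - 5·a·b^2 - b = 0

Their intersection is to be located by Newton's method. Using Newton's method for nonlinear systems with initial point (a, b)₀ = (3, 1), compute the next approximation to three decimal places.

At (3, 1): F = (6.000, 2.000).
Jacobian J = [[4·a·b - 2·b^2 - 2·b, 2·a^2 - 4·a·b - 2·a - 4·b], [4·a - 5·b^2, -10·a·b - 1]].
At the point, J = [[8.000, -4.000], [7.000, -31.000]] (det J = -220.000).
Solving J·Δ = −F gives Δ = (-0.809, -0.118).
Then the next iterate is (a, b)₁ = (2.191, 0.882).

(2.191, 0.882)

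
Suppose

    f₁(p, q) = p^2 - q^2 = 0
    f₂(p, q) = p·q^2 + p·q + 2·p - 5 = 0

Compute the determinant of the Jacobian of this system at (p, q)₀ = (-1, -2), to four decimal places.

-22.0000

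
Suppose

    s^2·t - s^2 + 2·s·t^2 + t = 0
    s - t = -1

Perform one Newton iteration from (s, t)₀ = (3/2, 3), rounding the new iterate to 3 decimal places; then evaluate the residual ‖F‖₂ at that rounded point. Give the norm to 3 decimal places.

10.450

At (3/2, 3): F = (34.500, -0.500).
Jacobian J = [[2·s·t - 2·s + 2·t^2, s^2 + 4·s·t + 1], [1, -1]].
At the point, J = [[24.000, 21.250], [1.000, -1.000]] (det J = -45.250).
Solving J·Δ = −F gives Δ = (-0.528, -1.028).
Then the next iterate is (s, t)₁ = (0.972, 1.972).
Re-evaluating at (0.972, 1.972): F = (10.45013, 0.000), so ‖F‖₂ = 10.450.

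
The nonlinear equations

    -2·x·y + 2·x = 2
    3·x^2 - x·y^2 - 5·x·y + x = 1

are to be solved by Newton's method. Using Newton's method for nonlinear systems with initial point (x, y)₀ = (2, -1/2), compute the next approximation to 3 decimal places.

At (2, -1/2): F = (4.000, 17.500).
Jacobian J = [[-2·y + 2, -2·x], [6·x - y^2 - 5·y + 1, -2·x·y - 5·x]].
At the point, J = [[3.000, -4.000], [15.250, -8.000]] (det J = 37.000).
Solving J·Δ = −F gives Δ = (-1.027, 0.230).
Then the next iterate is (x, y)₁ = (0.973, -0.270).

(0.973, -0.270)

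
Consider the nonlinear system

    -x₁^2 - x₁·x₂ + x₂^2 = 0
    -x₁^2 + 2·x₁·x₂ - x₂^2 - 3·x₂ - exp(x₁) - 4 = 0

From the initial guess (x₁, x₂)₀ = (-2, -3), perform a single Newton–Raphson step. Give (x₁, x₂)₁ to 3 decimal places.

At (-2, -3): F = (-1.000, 3.86466).
Jacobian J = [[-2·x₁ - x₂, -x₁ + 2·x₂], [-2·x₁ + 2·x₂ - exp(x₁), 2·x₁ - 2·x₂ - 3]].
At the point, J = [[7.000, -4.000], [-2.13534, -1.000]] (det J = -15.54134).
Solving J·Δ = −F gives Δ = (1.059, 1.603).
Then the next iterate is (x₁, x₂)₁ = (-0.941, -1.397).

(-0.941, -1.397)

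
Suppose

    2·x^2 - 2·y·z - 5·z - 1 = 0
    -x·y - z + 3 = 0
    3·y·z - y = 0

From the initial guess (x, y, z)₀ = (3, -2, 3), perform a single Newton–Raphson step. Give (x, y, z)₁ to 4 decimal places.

(2.7679, -0.1071, 2.8571)

At (3, -2, 3): F = (14.0000, 6.0000, -16.0000).
Jacobian J = [[4·x, -2·z, -2·y - 5], [-y, -x, -1], [0, 3·z - 1, 3·y]].
At the point, J = [[12.0000, -6.0000, -1.0000], [2.0000, -3.0000, -1.0000], [0.0000, 8.0000, -6.0000]] (det J = 224.0000).
Solving J·Δ = −F gives Δ = (-0.2321, 1.8929, -0.1429).
Then the next iterate is (x, y, z)₁ = (2.7679, -0.1071, 2.8571).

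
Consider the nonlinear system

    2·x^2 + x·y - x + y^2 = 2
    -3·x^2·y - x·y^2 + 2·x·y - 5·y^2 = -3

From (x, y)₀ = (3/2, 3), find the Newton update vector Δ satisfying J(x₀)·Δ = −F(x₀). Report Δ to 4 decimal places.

At (3/2, 3): F = (14.5000, -66.7500).
Jacobian J = [[4·x + y - 1, x + 2·y], [-6·x·y - y^2 + 2·y, -3·x^2 - 2·x·y + 2·x - 10·y]].
At the point, J = [[8.0000, 7.5000], [-30.0000, -42.7500]] (det J = -117.0000).
Solving J·Δ = −F gives Δ = (-1.0192, -0.8462).

(-1.0192, -0.8462)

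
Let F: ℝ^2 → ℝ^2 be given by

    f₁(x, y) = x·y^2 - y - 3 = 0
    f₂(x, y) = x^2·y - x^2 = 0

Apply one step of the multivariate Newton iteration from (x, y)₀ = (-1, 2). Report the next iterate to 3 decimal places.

(-1.667, -0.333)

At (-1, 2): F = (-9.000, 1.000).
Jacobian J = [[y^2, 2·x·y - 1], [2·x·y - 2·x, x^2]].
At the point, J = [[4.000, -5.000], [-2.000, 1.000]] (det J = -6.000).
Solving J·Δ = −F gives Δ = (-0.667, -2.333).
Then the next iterate is (x, y)₁ = (-1.667, -0.333).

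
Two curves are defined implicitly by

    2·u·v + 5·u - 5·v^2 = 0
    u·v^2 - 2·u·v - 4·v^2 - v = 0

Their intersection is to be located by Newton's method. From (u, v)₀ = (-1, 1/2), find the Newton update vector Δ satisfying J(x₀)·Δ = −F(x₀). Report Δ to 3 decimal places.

(0.812, -0.340)

At (-1, 1/2): F = (-7.250, -0.750).
Jacobian J = [[2·v + 5, 2·u - 10·v], [v^2 - 2·v, 2·u·v - 2·u - 8·v - 1]].
At the point, J = [[6.000, -7.000], [-0.750, -4.000]] (det J = -29.250).
Solving J·Δ = −F gives Δ = (0.812, -0.340).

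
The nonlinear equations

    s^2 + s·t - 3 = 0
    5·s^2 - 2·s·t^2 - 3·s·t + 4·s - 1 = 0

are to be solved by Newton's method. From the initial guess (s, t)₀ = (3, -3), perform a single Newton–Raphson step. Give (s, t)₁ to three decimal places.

At (3, -3): F = (-3.000, 29.000).
Jacobian J = [[2·s + t, s], [10·s - 2·t^2 - 3·t + 4, -4·s·t - 3·s]].
At the point, J = [[3.000, 3.000], [25.000, 27.000]] (det J = 6.000).
Solving J·Δ = −F gives Δ = (28.000, -27.000).
Then the next iterate is (s, t)₁ = (31.000, -30.000).

(31.000, -30.000)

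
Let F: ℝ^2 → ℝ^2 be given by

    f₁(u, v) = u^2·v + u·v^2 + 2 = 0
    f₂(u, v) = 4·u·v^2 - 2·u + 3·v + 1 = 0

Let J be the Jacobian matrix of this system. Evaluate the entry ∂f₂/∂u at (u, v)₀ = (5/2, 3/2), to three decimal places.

7.000

∂f₂/∂u = 4·v^2 - 2.
At (5/2, 3/2) this is 7.000.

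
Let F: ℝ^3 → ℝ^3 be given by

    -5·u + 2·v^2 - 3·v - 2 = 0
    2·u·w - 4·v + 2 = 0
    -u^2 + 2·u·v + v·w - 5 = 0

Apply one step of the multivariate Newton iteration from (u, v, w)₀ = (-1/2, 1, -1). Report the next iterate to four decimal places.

(-0.8879, -0.4397, 4.5345)

At (-1/2, 1, -1): F = (-0.5000, -1.0000, -7.2500).
Jacobian J = [[-5, 4·v - 3, 0], [2·w, -4, 2·u], [-2·u + 2·v, 2·u + w, v]].
At the point, J = [[-5.0000, 1.0000, 0.0000], [-2.0000, -4.0000, -1.0000], [3.0000, -2.0000, 1.0000]] (det J = 29.0000).
Solving J·Δ = −F gives Δ = (-0.3879, -1.4397, 5.5345).
Then the next iterate is (u, v, w)₁ = (-0.8879, -0.4397, 4.5345).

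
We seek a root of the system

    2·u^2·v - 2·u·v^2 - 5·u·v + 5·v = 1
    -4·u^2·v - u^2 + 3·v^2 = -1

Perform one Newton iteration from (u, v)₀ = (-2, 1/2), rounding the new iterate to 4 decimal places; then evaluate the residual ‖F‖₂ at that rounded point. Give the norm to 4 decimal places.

3.8840

At (-2, 1/2): F = (11.5000, -10.2500).
Jacobian J = [[4·u·v - 2·v^2 - 5·v, 2·u^2 - 4·u·v - 5·u + 5], [-8·u·v - 2·u, -4·u^2 + 6·v]].
At the point, J = [[-7.0000, 27.0000], [12.0000, -13.0000]] (det J = -233.0000).
Solving J·Δ = −F gives Δ = (0.5461, -0.2843).
Then the next iterate is (u, v)₁ = (-1.4539, 0.2157).
Re-evaluating at (-1.4539, 0.2157): F = (2.693725, -2.798054), so ‖F‖₂ = 3.8840.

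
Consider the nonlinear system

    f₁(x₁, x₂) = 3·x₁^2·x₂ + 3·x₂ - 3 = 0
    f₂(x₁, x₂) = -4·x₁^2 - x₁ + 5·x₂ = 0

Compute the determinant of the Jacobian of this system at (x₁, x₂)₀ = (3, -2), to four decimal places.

570.0000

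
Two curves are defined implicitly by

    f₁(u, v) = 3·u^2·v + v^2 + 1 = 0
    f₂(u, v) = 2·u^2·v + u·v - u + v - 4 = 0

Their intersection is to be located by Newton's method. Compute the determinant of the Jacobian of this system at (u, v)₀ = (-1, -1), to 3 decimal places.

J = [[6·u·v, 3·u^2 + 2·v], [4·u·v + v - 1, 2·u^2 + u + 1]].
At the point, J = [[6.000, 1.000], [2.000, 2.000]].
det J = 10.000.

10.000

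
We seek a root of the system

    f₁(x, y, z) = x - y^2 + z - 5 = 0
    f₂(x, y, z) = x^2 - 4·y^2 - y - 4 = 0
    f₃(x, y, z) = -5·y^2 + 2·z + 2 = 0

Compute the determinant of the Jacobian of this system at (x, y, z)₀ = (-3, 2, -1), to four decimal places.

38.0000

J = [[1, -2·y, 1], [2·x, -8·y - 1, 0], [0, -10·y, 2]].
At the point, J = [[1.0000, -4.0000, 1.0000], [-6.0000, -17.0000, 0.0000], [0.0000, -20.0000, 2.0000]].
det J = 38.0000.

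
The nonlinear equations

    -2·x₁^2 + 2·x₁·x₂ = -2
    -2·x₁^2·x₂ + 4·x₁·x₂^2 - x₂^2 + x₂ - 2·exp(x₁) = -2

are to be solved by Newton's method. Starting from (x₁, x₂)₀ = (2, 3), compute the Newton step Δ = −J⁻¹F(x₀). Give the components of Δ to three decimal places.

At (2, 3): F = (6.000, 29.22189).
Jacobian J = [[-4·x₁ + 2·x₂, 2·x₁], [-4·x₁·x₂ + 4·x₂^2 - 2·exp(x₁), -2·x₁^2 + 8·x₁·x₂ - 2·x₂ + 1]].
At the point, J = [[-2.000, 4.000], [-2.77811, 35.000]] (det J = -58.88755).
Solving J·Δ = −F gives Δ = (1.581, -0.709).

(1.581, -0.709)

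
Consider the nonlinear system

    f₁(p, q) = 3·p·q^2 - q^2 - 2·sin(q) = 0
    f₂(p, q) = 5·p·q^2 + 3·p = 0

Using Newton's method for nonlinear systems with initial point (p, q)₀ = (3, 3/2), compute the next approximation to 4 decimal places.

(-5.2720, 3.1695)

At (3, 3/2): F = (16.005010, 42.7500).
Jacobian J = [[3·q^2, 6·p·q - 2·q - 2·cos(q)], [5·q^2 + 3, 10·p·q]].
At the point, J = [[6.7500, 23.858526], [14.2500, 45.0000]] (det J = -36.233990).
Solving J·Δ = −F gives Δ = (-8.2720, 1.6695).
Then the next iterate is (p, q)₁ = (-5.2720, 3.1695).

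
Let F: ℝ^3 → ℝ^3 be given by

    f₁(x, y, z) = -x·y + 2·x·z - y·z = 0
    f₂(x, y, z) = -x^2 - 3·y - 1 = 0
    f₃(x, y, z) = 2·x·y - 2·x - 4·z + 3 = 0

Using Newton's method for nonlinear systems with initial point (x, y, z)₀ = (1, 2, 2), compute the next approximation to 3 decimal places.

(-0.500, 0.333, -0.333)

At (1, 2, 2): F = (-2.000, -8.000, -3.000).
Jacobian J = [[-y + 2·z, -x - z, 2·x - y], [-2·x, -3, 0], [2·y - 2, 2·x, -4]].
At the point, J = [[2.000, -3.000, 0.000], [-2.000, -3.000, 0.000], [2.000, 2.000, -4.000]] (det J = 48.000).
Solving J·Δ = −F gives Δ = (-1.500, -1.667, -2.333).
Then the next iterate is (x, y, z)₁ = (-0.500, 0.333, -0.333).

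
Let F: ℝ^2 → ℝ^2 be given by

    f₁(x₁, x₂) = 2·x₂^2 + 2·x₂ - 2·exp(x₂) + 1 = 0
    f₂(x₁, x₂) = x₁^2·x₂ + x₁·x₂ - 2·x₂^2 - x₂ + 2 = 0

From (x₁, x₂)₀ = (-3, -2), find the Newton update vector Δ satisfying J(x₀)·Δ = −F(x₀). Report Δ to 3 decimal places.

(0.620, 0.754)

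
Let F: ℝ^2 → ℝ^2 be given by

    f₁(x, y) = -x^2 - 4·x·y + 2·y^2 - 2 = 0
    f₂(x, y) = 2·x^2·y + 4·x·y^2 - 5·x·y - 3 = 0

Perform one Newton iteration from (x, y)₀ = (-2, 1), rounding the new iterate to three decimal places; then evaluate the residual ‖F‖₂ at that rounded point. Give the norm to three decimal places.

1.423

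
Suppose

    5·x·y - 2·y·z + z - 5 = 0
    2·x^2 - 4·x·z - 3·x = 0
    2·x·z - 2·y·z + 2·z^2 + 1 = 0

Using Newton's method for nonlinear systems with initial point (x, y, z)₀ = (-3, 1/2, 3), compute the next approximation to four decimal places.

(-1.5076, 0.0824, 1.1080)

At (-3, 1/2, 3): F = (-12.5000, 63.0000, -2.0000).
Jacobian J = [[5·y, 5·x - 2·z, -2·y + 1], [4·x - 4·z - 3, 0, -4·x], [2·z, -2·z, 2·x - 2·y + 4·z]].
At the point, J = [[2.5000, -21.0000, 0.0000], [-27.0000, 0.0000, 12.0000], [6.0000, -6.0000, 5.0000]] (det J = -4167.0000).
Solving J·Δ = −F gives Δ = (1.4924, -0.4176, -1.8920).
Then the next iterate is (x, y, z)₁ = (-1.5076, 0.0824, 1.1080).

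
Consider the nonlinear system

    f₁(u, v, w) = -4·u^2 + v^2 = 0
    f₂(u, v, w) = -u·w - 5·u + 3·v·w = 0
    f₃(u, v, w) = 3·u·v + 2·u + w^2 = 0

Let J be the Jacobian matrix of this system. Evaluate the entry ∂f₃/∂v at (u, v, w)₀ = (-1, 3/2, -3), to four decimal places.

-3.0000

∂f₃/∂v = 3·u.
At (-1, 3/2, -3) this is -3.0000.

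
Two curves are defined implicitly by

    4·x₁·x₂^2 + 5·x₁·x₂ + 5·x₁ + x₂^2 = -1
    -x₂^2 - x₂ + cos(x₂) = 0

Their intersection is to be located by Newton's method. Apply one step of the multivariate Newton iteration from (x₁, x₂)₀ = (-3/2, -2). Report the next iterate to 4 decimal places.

At (-3/2, -2): F = (-11.5000, -2.416147).
Jacobian J = [[4·x₂^2 + 5·x₂ + 5, 8·x₁·x₂ + 5·x₁ + 2·x₂], [0, -2·x₂ - sin(x₂) - 1]].
At the point, J = [[11.0000, 12.5000], [0.0000, 3.909297]] (det J = 43.002272).
Solving J·Δ = −F gives Δ = (0.3431, 0.6181).
Then the next iterate is (x₁, x₂)₁ = (-1.1569, -1.3819).

(-1.1569, -1.3819)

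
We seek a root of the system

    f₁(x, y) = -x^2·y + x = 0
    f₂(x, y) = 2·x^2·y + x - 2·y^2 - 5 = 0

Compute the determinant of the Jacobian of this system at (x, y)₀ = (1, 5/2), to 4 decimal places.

J = [[-2·x·y + 1, -x^2], [4·x·y + 1, 2·x^2 - 4·y]].
At the point, J = [[-4.0000, -1.0000], [11.0000, -8.0000]].
det J = 43.0000.

43.0000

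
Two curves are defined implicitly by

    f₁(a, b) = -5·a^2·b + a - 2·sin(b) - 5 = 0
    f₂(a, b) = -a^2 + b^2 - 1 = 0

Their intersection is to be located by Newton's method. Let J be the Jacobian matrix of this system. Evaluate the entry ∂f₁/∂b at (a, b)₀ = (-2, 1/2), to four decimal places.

-21.7552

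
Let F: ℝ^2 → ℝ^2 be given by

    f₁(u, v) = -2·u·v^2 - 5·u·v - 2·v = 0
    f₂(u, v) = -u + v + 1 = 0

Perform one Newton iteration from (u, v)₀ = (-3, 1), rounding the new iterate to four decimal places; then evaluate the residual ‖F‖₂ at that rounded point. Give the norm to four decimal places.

51.6769

At (-3, 1): F = (19.0000, 5.0000).
Jacobian J = [[-2·v^2 - 5·v, -4·u·v - 5·u - 2], [-1, 1]].
At the point, J = [[-7.0000, 25.0000], [-1.0000, 1.0000]] (det J = 18.0000).
Solving J·Δ = −F gives Δ = (5.8889, 0.8889).
Then the next iterate is (u, v)₁ = (2.8889, 1.8889).
Re-evaluating at (2.8889, 1.8889): F = (-51.676878, 0.0000), so ‖F‖₂ = 51.6769.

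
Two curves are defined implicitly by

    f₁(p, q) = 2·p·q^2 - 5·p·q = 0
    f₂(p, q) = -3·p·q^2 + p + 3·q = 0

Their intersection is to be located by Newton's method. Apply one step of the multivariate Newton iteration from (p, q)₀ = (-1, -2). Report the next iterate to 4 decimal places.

At (-1, -2): F = (-18.0000, 5.0000).
Jacobian J = [[2·q^2 - 5·q, 4·p·q - 5·p], [-3·q^2 + 1, -6·p·q + 3]].
At the point, J = [[18.0000, 13.0000], [-11.0000, -9.0000]] (det J = -19.0000).
Solving J·Δ = −F gives Δ = (5.1053, -5.6842).
Then the next iterate is (p, q)₁ = (4.1053, -7.6842).

(4.1053, -7.6842)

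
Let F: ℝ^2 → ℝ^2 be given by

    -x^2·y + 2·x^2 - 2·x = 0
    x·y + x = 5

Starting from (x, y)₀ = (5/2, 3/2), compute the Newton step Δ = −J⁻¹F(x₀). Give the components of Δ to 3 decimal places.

At (5/2, 3/2): F = (-1.875, 1.250).
Jacobian J = [[-2·x·y + 4·x - 2, -x^2], [y + 1, x]].
At the point, J = [[0.500, -6.250], [2.500, 2.500]] (det J = 16.875).
Solving J·Δ = −F gives Δ = (-0.185, -0.315).

(-0.185, -0.315)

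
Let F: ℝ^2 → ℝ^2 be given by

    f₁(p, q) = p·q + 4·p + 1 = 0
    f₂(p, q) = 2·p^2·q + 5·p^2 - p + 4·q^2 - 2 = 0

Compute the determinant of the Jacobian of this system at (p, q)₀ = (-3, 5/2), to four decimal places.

J = [[q + 4, p], [4·p·q + 10·p - 1, 2·p^2 + 8·q]].
At the point, J = [[6.5000, -3.0000], [-61.0000, 38.0000]].
det J = 64.0000.

64.0000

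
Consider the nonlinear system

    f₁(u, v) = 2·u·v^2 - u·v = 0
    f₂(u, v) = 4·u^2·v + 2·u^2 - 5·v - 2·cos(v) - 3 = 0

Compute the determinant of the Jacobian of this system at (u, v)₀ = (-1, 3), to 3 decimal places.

-318.766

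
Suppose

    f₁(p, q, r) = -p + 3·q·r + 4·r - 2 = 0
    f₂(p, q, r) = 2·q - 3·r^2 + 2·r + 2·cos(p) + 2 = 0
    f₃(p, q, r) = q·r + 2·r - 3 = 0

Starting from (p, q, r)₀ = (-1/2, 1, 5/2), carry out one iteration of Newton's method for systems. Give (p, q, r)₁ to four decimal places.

(3.0622, -0.1627, 1.9689)

At (-1/2, 1, 5/2): F = (16.0000, -7.994835, 4.5000).
Jacobian J = [[-1, 3·r, 3·q + 4], [-2·sin(p), 2, -6·r + 2], [0, r, q + 2]].
At the point, J = [[-1.0000, 7.5000, 7.0000], [0.958851, 2.0000, -13.0000], [0.0000, 2.5000, 3.0000]] (det J = -43.294255).
Solving J·Δ = −F gives Δ = (3.5622, -1.1627, -0.5311).
Then the next iterate is (p, q, r)₁ = (3.0622, -0.1627, 1.9689).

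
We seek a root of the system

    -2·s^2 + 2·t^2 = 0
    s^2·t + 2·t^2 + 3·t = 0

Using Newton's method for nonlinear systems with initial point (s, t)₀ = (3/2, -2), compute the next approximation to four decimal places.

(0.5595, -0.8571)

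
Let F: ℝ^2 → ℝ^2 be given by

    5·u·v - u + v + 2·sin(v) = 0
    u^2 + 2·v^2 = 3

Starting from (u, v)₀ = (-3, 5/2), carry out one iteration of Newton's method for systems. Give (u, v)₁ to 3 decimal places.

(-2.093, 1.194)

At (-3, 5/2): F = (-30.80306, 18.500).
Jacobian J = [[5·v - 1, 5·u + 2·cos(v) + 1], [2·u, 4·v]].
At the point, J = [[11.500, -15.60229], [-6.000, 10.000]] (det J = 21.38628).
Solving J·Δ = −F gives Δ = (0.907, -1.306).
Then the next iterate is (u, v)₁ = (-2.093, 1.194).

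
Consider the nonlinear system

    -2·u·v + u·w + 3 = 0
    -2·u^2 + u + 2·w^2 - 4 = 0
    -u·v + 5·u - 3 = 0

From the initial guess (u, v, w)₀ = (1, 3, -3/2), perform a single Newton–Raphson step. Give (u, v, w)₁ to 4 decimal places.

(0.7847, 1.5694, -1.4757)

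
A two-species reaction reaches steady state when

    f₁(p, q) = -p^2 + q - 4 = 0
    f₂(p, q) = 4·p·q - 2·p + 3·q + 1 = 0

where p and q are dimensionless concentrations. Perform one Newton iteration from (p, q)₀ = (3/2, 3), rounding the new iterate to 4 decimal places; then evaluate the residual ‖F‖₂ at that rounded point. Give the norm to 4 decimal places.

At (3/2, 3): F = (-3.2500, 25.0000).
Jacobian J = [[-2·p, 1], [4·q - 2, 4·p + 3]].
At the point, J = [[-3.0000, 1.0000], [10.0000, 9.0000]] (det J = -37.0000).
Solving J·Δ = −F gives Δ = (-1.4662, -1.1486).
Then the next iterate is (p, q)₁ = (0.0338, 1.8514).
Re-evaluating at (0.0338, 1.8514): F = (-2.149742, 6.736909), so ‖F‖₂ = 7.0716.

7.0716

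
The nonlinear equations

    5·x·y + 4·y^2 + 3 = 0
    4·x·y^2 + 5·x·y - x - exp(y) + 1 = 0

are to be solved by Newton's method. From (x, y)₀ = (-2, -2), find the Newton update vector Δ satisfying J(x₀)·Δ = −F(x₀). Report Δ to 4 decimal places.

(6.9399, -1.1692)

At (-2, -2): F = (39.0000, -9.135335).
Jacobian J = [[5·y, 5·x + 8·y], [4·y^2 + 5·y - 1, 8·x·y + 5·x - exp(y)]].
At the point, J = [[-10.0000, -26.0000], [5.0000, 21.864665]] (det J = -88.646647).
Solving J·Δ = −F gives Δ = (6.9399, -1.1692).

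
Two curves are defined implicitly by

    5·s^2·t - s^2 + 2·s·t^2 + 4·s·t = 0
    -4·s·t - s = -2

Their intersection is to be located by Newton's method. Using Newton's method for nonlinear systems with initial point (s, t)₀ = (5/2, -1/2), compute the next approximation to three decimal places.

(1.894, -0.111)

At (5/2, -1/2): F = (-25.625, 4.500).
Jacobian J = [[10·s·t - 2·s + 2·t^2 + 4·t, 5·s^2 + 4·s·t + 4·s], [-4·t - 1, -4·s]].
At the point, J = [[-19.000, 36.250], [1.000, -10.000]] (det J = 153.750).
Solving J·Δ = −F gives Δ = (-0.606, 0.389).
Then the next iterate is (s, t)₁ = (1.894, -0.111).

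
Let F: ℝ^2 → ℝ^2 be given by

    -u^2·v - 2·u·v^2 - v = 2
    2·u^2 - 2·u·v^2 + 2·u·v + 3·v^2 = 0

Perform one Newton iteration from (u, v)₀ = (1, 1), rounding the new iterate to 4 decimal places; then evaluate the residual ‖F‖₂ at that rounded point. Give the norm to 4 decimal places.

2.8383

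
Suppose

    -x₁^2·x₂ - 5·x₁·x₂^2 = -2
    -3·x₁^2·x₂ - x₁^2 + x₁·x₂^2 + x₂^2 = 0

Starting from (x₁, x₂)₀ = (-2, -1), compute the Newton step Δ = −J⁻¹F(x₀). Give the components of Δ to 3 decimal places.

(0.103, 0.628)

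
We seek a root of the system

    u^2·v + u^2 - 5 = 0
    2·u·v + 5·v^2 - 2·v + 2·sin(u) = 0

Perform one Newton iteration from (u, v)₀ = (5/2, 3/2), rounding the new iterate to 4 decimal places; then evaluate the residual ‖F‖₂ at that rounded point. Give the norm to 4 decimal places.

At (5/2, 3/2): F = (10.6250, 16.946944).
Jacobian J = [[2·u·v + 2·u, u^2], [2·v + 2·cos(u), 2·u + 10·v - 2]].
At the point, J = [[12.5000, 6.2500], [1.397713, 18.0000]] (det J = 216.264295).
Solving J·Δ = −F gives Δ = (-0.3946, -0.9109).
Then the next iterate is (u, v)₁ = (2.1054, 0.5891).
Re-evaluating at (2.1054, 0.5891): F = (2.044018, 4.758518), so ‖F‖₂ = 5.1789.

5.1789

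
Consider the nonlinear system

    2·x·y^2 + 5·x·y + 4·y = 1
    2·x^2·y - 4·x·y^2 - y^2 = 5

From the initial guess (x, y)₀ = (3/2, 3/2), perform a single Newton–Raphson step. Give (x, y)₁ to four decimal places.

(1.0328, 0.6515)

At (3/2, 3/2): F = (23.0000, -14.0000).
Jacobian J = [[2·y^2 + 5·y, 4·x·y + 5·x + 4], [4·x·y - 4·y^2, 2·x^2 - 8·x·y - 2·y]].
At the point, J = [[12.0000, 20.5000], [0.0000, -16.5000]] (det J = -198.0000).
Solving J·Δ = −F gives Δ = (-0.4672, -0.8485).
Then the next iterate is (x, y)₁ = (1.0328, 0.6515).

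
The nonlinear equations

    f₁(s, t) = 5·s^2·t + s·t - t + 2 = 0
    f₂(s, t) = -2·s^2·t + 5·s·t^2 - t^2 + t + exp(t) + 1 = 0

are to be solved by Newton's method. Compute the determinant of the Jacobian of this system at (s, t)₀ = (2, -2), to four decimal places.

J = [[10·s·t + t, 5·s^2 + s - 1], [-4·s·t + 5·t^2, -2·s^2 + 10·s·t - 2·t + exp(t) + 1]].
At the point, J = [[-42.0000, 21.0000], [36.0000, -42.864665]].
det J = 1044.3159.

1044.3159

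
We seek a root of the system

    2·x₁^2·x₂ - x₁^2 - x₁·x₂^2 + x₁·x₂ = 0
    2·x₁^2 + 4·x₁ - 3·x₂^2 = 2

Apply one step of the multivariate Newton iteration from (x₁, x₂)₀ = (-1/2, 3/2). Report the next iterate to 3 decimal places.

At (-1/2, 3/2): F = (0.875, -10.250).
Jacobian J = [[4·x₁·x₂ - 2·x₁ - x₂^2 + x₂, 2·x₁^2 - 2·x₁·x₂ + x₁], [4·x₁ + 4, -6·x₂]].
At the point, J = [[-2.750, 1.500], [2.000, -9.000]] (det J = 21.750).
Solving J·Δ = −F gives Δ = (-0.345, -1.216).
Then the next iterate is (x₁, x₂)₁ = (-0.845, 0.284).

(-0.845, 0.284)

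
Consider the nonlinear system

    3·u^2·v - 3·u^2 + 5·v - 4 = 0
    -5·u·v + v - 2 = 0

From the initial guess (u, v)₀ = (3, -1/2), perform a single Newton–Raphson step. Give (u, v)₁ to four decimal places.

At (3, -1/2): F = (-47.0000, 5.0000).
Jacobian J = [[6·u·v - 6·u, 3·u^2 + 5], [-5·v, -5·u + 1]].
At the point, J = [[-27.0000, 32.0000], [2.5000, -14.0000]] (det J = 298.0000).
Solving J·Δ = −F gives Δ = (-1.6711, 0.0587).
Then the next iterate is (u, v)₁ = (1.3289, -0.4413).

(1.3289, -0.4413)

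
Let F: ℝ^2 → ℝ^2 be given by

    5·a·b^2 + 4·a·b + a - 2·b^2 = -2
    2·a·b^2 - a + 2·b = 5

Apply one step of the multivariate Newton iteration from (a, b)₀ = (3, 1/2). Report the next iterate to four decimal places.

(-2.4086, 0.8495)

At (3, 1/2): F = (14.2500, -5.5000).
Jacobian J = [[5·b^2 + 4·b + 1, 10·a·b + 4·a - 4·b], [2·b^2 - 1, 4·a·b + 2]].
At the point, J = [[4.2500, 25.0000], [-0.5000, 8.0000]] (det J = 46.5000).
Solving J·Δ = −F gives Δ = (-5.4086, 0.3495).
Then the next iterate is (a, b)₁ = (-2.4086, 0.8495).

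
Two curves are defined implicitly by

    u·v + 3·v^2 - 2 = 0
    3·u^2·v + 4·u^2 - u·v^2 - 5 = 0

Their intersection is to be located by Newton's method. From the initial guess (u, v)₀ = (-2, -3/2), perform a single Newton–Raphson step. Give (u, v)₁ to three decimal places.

At (-2, -3/2): F = (7.750, -2.500).
Jacobian J = [[v, u + 6·v], [6·u·v + 8·u - v^2, 3·u^2 - 2·u·v]].
At the point, J = [[-1.500, -11.000], [-0.250, 6.000]] (det J = -11.750).
Solving J·Δ = −F gives Δ = (1.617, 0.484).
Then the next iterate is (u, v)₁ = (-0.383, -1.016).

(-0.383, -1.016)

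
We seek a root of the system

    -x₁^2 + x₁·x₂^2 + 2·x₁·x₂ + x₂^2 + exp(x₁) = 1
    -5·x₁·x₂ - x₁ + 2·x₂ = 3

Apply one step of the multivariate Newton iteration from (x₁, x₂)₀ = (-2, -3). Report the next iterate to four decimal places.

At (-2, -3): F = (-1.864665, -37.0000).
Jacobian J = [[-2·x₁ + x₂^2 + 2·x₂ + exp(x₁), 2·x₁·x₂ + 2·x₁ + 2·x₂], [-5·x₂ - 1, -5·x₁ + 2]].
At the point, J = [[7.135335, 2.0000], [14.0000, 12.0000]] (det J = 57.624023).
Solving J·Δ = −F gives Δ = (-0.8959, 4.1285).
Then the next iterate is (x₁, x₂)₁ = (-2.8959, 1.1285).

(-2.8959, 1.1285)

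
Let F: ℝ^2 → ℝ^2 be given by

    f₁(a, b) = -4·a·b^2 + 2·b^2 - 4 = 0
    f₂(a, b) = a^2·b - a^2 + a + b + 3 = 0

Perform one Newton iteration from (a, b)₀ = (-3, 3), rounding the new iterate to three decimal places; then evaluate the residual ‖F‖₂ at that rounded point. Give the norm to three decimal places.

35.668

At (-3, 3): F = (122.000, 21.000).
Jacobian J = [[-4·b^2, -8·a·b + 4·b], [2·a·b - 2·a + 1, a^2 + 1]].
At the point, J = [[-36.000, 84.000], [-11.000, 10.000]] (det J = 564.000).
Solving J·Δ = −F gives Δ = (0.965, -1.039).
Then the next iterate is (a, b)₁ = (-2.035, 1.961).
Re-evaluating at (-2.035, 1.961): F = (34.99358, 6.90572), so ‖F‖₂ = 35.668.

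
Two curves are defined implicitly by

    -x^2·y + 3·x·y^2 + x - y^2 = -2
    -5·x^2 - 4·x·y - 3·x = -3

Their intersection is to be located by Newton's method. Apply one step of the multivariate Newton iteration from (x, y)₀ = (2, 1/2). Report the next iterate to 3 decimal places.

At (2, 1/2): F = (3.250, -27.000).
Jacobian J = [[-2·x·y + 3·y^2 + 1, -x^2 + 6·x·y - 2·y], [-10·x - 4·y - 3, -4·x]].
At the point, J = [[-0.250, 1.000], [-25.000, -8.000]] (det J = 27.000).
Solving J·Δ = −F gives Δ = (-0.037, -3.259).
Then the next iterate is (x, y)₁ = (1.963, -2.759).

(1.963, -2.759)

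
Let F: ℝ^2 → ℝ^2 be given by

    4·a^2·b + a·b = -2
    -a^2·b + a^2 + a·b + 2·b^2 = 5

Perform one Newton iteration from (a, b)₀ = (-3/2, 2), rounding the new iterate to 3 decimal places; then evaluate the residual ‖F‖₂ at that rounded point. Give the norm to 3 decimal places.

At (-3/2, 2): F = (17.000, -2.250).
Jacobian J = [[8·a·b + b, 4·a^2 + a], [-2·a·b + 2·a + b, -a^2 + a + 4·b]].
At the point, J = [[-22.000, 7.500], [5.000, 4.250]] (det J = -131.000).
Solving J·Δ = −F gives Δ = (0.680, -0.271).
Then the next iterate is (a, b)₁ = (-0.820, 1.729).
Re-evaluating at (-0.820, 1.729): F = (5.23254, -0.92908), so ‖F‖₂ = 5.314.

5.314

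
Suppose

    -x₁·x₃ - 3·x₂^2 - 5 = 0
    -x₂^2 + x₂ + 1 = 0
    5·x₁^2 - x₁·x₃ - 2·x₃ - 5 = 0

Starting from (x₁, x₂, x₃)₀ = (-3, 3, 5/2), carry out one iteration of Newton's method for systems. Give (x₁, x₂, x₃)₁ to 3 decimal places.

(-1.589, 2.000, 5.842)

At (-3, 3, 5/2): F = (-24.500, -5.000, 42.500).
Jacobian J = [[-x₃, -6·x₂, -x₁], [0, -2·x₂ + 1, 0], [10·x₁ - x₃, 0, -x₁ - 2]].
At the point, J = [[-2.500, -18.000, 3.000], [0.000, -5.000, 0.000], [-32.500, 0.000, 1.000]] (det J = -475.000).
Solving J·Δ = −F gives Δ = (1.411, -1.000, 3.342).
Then the next iterate is (x₁, x₂, x₃)₁ = (-1.589, 2.000, 5.842).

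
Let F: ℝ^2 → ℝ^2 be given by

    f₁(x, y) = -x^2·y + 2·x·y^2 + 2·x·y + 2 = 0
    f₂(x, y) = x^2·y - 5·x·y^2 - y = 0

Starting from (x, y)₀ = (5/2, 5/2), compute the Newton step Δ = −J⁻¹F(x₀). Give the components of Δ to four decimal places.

(1.1373, -1.5079)

At (5/2, 5/2): F = (30.1250, -65.0000).
Jacobian J = [[-2·x·y + 2·y^2 + 2·y, -x^2 + 4·x·y + 2·x], [2·x·y - 5·y^2, x^2 - 10·x·y - 1]].
At the point, J = [[5.0000, 23.7500], [-18.7500, -57.2500]] (det J = 159.0625).
Solving J·Δ = −F gives Δ = (1.1373, -1.5079).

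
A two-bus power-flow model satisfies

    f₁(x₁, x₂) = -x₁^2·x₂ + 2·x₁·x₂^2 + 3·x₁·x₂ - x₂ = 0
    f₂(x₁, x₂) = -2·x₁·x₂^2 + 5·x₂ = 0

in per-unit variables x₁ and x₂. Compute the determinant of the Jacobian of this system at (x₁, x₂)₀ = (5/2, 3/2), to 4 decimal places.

53.6250

J = [[-2·x₁·x₂ + 2·x₂^2 + 3·x₂, -x₁^2 + 4·x₁·x₂ + 3·x₁ - 1], [-2·x₂^2, -4·x₁·x₂ + 5]].
At the point, J = [[1.5000, 15.2500], [-4.5000, -10.0000]].
det J = 53.6250.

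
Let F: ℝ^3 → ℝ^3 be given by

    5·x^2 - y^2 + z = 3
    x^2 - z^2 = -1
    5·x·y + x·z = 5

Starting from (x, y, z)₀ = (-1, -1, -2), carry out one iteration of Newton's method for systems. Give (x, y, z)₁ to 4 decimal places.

(-0.9920, -0.7120, -1.4960)

At (-1, -1, -2): F = (-1.0000, -2.0000, 2.0000).
Jacobian J = [[10·x, -2·y, 1], [2·x, 0, -2·z], [5·y + z, 5·x, x]].
At the point, J = [[-10.0000, 2.0000, 1.0000], [-2.0000, 0.0000, 4.0000], [-7.0000, -5.0000, -1.0000]] (det J = -250.0000).
Solving J·Δ = −F gives Δ = (0.0080, 0.2880, 0.5040).
Then the next iterate is (x, y, z)₁ = (-0.9920, -0.7120, -1.4960).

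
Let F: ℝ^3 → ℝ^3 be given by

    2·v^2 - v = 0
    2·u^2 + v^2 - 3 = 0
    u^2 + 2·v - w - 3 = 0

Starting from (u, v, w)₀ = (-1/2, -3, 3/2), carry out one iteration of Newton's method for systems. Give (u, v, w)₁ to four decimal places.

(-2.0962, -1.3846, -3.9231)

At (-1/2, -3, 3/2): F = (21.0000, 6.5000, -10.2500).
Jacobian J = [[0, 4·v - 1, 0], [4·u, 2·v, 0], [2·u, 2, -1]].
At the point, J = [[0.0000, -13.0000, 0.0000], [-2.0000, -6.0000, 0.0000], [-1.0000, 2.0000, -1.0000]] (det J = 26.0000).
Solving J·Δ = −F gives Δ = (-1.5962, 1.6154, -5.4231).
Then the next iterate is (u, v, w)₁ = (-2.0962, -1.3846, -3.9231).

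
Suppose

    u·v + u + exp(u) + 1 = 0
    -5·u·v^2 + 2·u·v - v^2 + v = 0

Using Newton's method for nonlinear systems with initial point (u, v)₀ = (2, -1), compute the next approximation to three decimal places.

(0.789, -0.721)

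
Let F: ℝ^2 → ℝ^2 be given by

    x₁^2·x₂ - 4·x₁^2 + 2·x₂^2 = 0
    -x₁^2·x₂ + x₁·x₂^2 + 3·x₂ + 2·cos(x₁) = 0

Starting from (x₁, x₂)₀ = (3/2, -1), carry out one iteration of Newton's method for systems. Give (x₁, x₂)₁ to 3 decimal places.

(0.900, -1.139)

At (3/2, -1): F = (-9.250, 0.89147).
Jacobian J = [[2·x₁·x₂ - 8·x₁, x₁^2 + 4·x₂], [-2·x₁·x₂ + x₂^2 - 2·sin(x₁), -x₁^2 + 2·x₁·x₂ + 3]].
At the point, J = [[-15.000, -1.750], [2.00501, -2.250]] (det J = 37.25877).
Solving J·Δ = −F gives Δ = (-0.600, -0.139).
Then the next iterate is (x₁, x₂)₁ = (0.900, -1.139).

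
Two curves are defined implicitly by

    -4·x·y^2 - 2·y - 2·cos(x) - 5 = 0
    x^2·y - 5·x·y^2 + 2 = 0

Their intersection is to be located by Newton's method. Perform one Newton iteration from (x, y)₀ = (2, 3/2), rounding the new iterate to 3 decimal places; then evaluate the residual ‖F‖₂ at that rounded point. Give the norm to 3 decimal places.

At (2, 3/2): F = (-25.16771, -14.500).
Jacobian J = [[-4·y^2 + 2·sin(x), -8·x·y - 2], [2·x·y - 5·y^2, x^2 - 10·x·y]].
At the point, J = [[-7.18141, -26.000], [-5.250, -26.000]] (det J = 50.21653).
Solving J·Δ = −F gives Δ = (-5.523, 0.558).
Then the next iterate is (x, y)₁ = (-3.523, 2.058).
Re-evaluating at (-3.523, 2.058): F = (52.42503, 102.14886), so ‖F‖₂ = 114.816.

114.816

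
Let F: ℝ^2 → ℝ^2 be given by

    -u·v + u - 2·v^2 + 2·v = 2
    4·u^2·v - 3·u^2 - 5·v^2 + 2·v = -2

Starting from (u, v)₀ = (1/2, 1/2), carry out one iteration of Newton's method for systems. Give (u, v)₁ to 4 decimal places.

At (1/2, 1/2): F = (-1.2500, 1.5000).
Jacobian J = [[-v + 1, -u - 4·v + 2], [8·u·v - 6·u, 4·u^2 - 10·v + 2]].
At the point, J = [[0.5000, -0.5000], [-1.0000, -2.0000]] (det J = -1.5000).
Solving J·Δ = −F gives Δ = (2.1667, -0.3333).
Then the next iterate is (u, v)₁ = (2.6667, 0.1667).

(2.6667, 0.1667)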